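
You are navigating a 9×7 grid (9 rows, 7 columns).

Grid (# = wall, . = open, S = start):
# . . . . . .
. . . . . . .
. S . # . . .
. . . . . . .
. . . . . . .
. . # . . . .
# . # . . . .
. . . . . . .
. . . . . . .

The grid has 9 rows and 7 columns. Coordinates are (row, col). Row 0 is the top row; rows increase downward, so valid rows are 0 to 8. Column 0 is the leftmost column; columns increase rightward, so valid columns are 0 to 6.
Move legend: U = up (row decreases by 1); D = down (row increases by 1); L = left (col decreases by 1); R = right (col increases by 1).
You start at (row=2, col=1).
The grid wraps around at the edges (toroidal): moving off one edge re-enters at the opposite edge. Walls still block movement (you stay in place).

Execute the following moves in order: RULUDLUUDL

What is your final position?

Start: (row=2, col=1)
  R (right): (row=2, col=1) -> (row=2, col=2)
  U (up): (row=2, col=2) -> (row=1, col=2)
  L (left): (row=1, col=2) -> (row=1, col=1)
  U (up): (row=1, col=1) -> (row=0, col=1)
  D (down): (row=0, col=1) -> (row=1, col=1)
  L (left): (row=1, col=1) -> (row=1, col=0)
  U (up): blocked, stay at (row=1, col=0)
  U (up): blocked, stay at (row=1, col=0)
  D (down): (row=1, col=0) -> (row=2, col=0)
  L (left): (row=2, col=0) -> (row=2, col=6)
Final: (row=2, col=6)

Answer: Final position: (row=2, col=6)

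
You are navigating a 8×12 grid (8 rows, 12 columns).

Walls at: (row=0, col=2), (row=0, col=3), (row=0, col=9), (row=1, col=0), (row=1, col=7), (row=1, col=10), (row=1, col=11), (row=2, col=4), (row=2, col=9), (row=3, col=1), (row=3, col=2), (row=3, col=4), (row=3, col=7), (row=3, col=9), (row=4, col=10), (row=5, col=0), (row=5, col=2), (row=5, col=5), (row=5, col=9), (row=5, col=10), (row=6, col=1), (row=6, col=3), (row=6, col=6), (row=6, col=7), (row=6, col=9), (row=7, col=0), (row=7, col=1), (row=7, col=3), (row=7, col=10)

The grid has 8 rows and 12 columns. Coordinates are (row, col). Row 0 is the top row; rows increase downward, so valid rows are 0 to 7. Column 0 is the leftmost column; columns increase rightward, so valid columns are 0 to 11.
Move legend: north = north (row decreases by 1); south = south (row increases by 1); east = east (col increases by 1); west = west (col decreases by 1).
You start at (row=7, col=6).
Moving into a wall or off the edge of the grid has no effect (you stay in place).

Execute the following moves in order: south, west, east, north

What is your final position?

Answer: Final position: (row=7, col=6)

Derivation:
Start: (row=7, col=6)
  south (south): blocked, stay at (row=7, col=6)
  west (west): (row=7, col=6) -> (row=7, col=5)
  east (east): (row=7, col=5) -> (row=7, col=6)
  north (north): blocked, stay at (row=7, col=6)
Final: (row=7, col=6)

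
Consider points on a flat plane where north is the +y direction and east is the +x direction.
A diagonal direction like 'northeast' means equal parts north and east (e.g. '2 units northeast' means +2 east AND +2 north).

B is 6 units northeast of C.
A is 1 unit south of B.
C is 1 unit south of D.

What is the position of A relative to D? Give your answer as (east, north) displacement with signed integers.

Answer: A is at (east=6, north=4) relative to D.

Derivation:
Place D at the origin (east=0, north=0).
  C is 1 unit south of D: delta (east=+0, north=-1); C at (east=0, north=-1).
  B is 6 units northeast of C: delta (east=+6, north=+6); B at (east=6, north=5).
  A is 1 unit south of B: delta (east=+0, north=-1); A at (east=6, north=4).
Therefore A relative to D: (east=6, north=4).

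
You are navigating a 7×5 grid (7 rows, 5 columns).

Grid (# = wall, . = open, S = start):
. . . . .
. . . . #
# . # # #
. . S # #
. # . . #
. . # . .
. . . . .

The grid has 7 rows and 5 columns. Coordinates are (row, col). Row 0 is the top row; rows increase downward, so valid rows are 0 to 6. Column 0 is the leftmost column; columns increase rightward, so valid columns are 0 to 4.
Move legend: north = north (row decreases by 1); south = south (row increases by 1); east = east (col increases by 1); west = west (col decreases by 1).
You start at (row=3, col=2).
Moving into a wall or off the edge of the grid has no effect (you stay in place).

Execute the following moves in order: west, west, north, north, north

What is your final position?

Start: (row=3, col=2)
  west (west): (row=3, col=2) -> (row=3, col=1)
  west (west): (row=3, col=1) -> (row=3, col=0)
  [×3]north (north): blocked, stay at (row=3, col=0)
Final: (row=3, col=0)

Answer: Final position: (row=3, col=0)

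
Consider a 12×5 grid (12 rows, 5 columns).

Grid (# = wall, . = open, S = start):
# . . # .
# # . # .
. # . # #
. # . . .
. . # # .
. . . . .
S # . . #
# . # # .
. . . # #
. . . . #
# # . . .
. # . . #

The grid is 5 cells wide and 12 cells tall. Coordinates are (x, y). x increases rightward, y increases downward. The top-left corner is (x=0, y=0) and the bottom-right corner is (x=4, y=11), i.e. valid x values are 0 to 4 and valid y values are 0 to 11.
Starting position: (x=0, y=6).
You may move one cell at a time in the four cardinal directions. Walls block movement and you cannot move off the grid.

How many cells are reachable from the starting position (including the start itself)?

Answer: Reachable cells: 20

Derivation:
BFS flood-fill from (x=0, y=6):
  Distance 0: (x=0, y=6)
  Distance 1: (x=0, y=5)
  Distance 2: (x=0, y=4), (x=1, y=5)
  Distance 3: (x=0, y=3), (x=1, y=4), (x=2, y=5)
  Distance 4: (x=0, y=2), (x=3, y=5), (x=2, y=6)
  Distance 5: (x=4, y=5), (x=3, y=6)
  Distance 6: (x=4, y=4)
  Distance 7: (x=4, y=3)
  Distance 8: (x=3, y=3)
  Distance 9: (x=2, y=3)
  Distance 10: (x=2, y=2)
  Distance 11: (x=2, y=1)
  Distance 12: (x=2, y=0)
  Distance 13: (x=1, y=0)
Total reachable: 20 (grid has 37 open cells total)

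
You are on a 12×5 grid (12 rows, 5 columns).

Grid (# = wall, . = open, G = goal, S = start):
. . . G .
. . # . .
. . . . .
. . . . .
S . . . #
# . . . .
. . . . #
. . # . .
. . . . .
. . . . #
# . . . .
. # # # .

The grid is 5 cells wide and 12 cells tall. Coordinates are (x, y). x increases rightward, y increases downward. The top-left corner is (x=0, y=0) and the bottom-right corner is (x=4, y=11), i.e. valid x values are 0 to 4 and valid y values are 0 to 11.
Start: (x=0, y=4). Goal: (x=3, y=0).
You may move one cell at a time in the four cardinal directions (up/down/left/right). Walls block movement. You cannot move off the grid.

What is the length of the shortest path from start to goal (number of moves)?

Answer: Shortest path length: 7

Derivation:
BFS from (x=0, y=4) until reaching (x=3, y=0):
  Distance 0: (x=0, y=4)
  Distance 1: (x=0, y=3), (x=1, y=4)
  Distance 2: (x=0, y=2), (x=1, y=3), (x=2, y=4), (x=1, y=5)
  Distance 3: (x=0, y=1), (x=1, y=2), (x=2, y=3), (x=3, y=4), (x=2, y=5), (x=1, y=6)
  Distance 4: (x=0, y=0), (x=1, y=1), (x=2, y=2), (x=3, y=3), (x=3, y=5), (x=0, y=6), (x=2, y=6), (x=1, y=7)
  Distance 5: (x=1, y=0), (x=3, y=2), (x=4, y=3), (x=4, y=5), (x=3, y=6), (x=0, y=7), (x=1, y=8)
  Distance 6: (x=2, y=0), (x=3, y=1), (x=4, y=2), (x=3, y=7), (x=0, y=8), (x=2, y=8), (x=1, y=9)
  Distance 7: (x=3, y=0), (x=4, y=1), (x=4, y=7), (x=3, y=8), (x=0, y=9), (x=2, y=9), (x=1, y=10)  <- goal reached here
One shortest path (7 moves): (x=0, y=4) -> (x=1, y=4) -> (x=2, y=4) -> (x=3, y=4) -> (x=3, y=3) -> (x=3, y=2) -> (x=3, y=1) -> (x=3, y=0)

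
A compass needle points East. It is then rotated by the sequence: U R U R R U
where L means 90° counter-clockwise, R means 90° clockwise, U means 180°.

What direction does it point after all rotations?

Start: East
  U (U-turn (180°)) -> West
  R (right (90° clockwise)) -> North
  U (U-turn (180°)) -> South
  R (right (90° clockwise)) -> West
  R (right (90° clockwise)) -> North
  U (U-turn (180°)) -> South
Final: South

Answer: Final heading: South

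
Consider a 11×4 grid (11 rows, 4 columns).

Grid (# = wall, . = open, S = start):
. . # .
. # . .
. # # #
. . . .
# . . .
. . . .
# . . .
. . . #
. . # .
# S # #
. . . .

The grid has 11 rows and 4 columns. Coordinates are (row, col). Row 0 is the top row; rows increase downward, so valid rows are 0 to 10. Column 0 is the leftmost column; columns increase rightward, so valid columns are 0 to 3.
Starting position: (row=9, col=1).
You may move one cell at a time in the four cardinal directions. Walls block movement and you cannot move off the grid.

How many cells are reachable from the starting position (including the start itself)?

BFS flood-fill from (row=9, col=1):
  Distance 0: (row=9, col=1)
  Distance 1: (row=8, col=1), (row=10, col=1)
  Distance 2: (row=7, col=1), (row=8, col=0), (row=10, col=0), (row=10, col=2)
  Distance 3: (row=6, col=1), (row=7, col=0), (row=7, col=2), (row=10, col=3)
  Distance 4: (row=5, col=1), (row=6, col=2)
  Distance 5: (row=4, col=1), (row=5, col=0), (row=5, col=2), (row=6, col=3)
  Distance 6: (row=3, col=1), (row=4, col=2), (row=5, col=3)
  Distance 7: (row=3, col=0), (row=3, col=2), (row=4, col=3)
  Distance 8: (row=2, col=0), (row=3, col=3)
  Distance 9: (row=1, col=0)
  Distance 10: (row=0, col=0)
  Distance 11: (row=0, col=1)
Total reachable: 28 (grid has 32 open cells total)

Answer: Reachable cells: 28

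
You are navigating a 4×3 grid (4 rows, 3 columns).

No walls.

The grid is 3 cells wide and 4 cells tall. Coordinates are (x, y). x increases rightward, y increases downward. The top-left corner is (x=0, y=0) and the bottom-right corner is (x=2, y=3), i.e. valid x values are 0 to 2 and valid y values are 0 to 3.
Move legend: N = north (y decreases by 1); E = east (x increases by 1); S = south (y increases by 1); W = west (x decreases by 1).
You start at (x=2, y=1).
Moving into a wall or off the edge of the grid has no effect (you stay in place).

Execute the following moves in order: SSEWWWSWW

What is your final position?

Start: (x=2, y=1)
  S (south): (x=2, y=1) -> (x=2, y=2)
  S (south): (x=2, y=2) -> (x=2, y=3)
  E (east): blocked, stay at (x=2, y=3)
  W (west): (x=2, y=3) -> (x=1, y=3)
  W (west): (x=1, y=3) -> (x=0, y=3)
  W (west): blocked, stay at (x=0, y=3)
  S (south): blocked, stay at (x=0, y=3)
  W (west): blocked, stay at (x=0, y=3)
  W (west): blocked, stay at (x=0, y=3)
Final: (x=0, y=3)

Answer: Final position: (x=0, y=3)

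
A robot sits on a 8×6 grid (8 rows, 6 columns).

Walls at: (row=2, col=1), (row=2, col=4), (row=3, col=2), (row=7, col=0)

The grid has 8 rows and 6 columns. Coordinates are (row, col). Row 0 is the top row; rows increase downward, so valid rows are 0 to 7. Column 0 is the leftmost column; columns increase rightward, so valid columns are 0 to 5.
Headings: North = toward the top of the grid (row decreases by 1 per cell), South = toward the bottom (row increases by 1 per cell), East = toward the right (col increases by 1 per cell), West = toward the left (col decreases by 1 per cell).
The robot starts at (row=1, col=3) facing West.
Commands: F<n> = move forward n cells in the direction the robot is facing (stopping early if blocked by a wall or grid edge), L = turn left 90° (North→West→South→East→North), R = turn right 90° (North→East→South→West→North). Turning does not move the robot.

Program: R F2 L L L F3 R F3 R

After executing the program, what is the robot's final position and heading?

Start: (row=1, col=3), facing West
  R: turn right, now facing North
  F2: move forward 1/2 (blocked), now at (row=0, col=3)
  L: turn left, now facing West
  L: turn left, now facing South
  L: turn left, now facing East
  F3: move forward 2/3 (blocked), now at (row=0, col=5)
  R: turn right, now facing South
  F3: move forward 3, now at (row=3, col=5)
  R: turn right, now facing West
Final: (row=3, col=5), facing West

Answer: Final position: (row=3, col=5), facing West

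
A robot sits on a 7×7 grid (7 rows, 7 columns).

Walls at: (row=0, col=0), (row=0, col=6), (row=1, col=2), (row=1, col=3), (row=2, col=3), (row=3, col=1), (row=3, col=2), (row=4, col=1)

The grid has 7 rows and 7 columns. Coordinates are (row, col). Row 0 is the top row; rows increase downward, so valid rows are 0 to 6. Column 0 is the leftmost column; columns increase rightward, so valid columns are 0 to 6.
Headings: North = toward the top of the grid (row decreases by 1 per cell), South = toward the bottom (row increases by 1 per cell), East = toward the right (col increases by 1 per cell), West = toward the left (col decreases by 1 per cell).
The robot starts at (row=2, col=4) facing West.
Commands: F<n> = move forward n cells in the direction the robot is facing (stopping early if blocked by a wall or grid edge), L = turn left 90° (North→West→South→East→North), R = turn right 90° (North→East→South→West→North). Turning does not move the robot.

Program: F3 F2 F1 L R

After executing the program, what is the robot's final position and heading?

Answer: Final position: (row=2, col=4), facing West

Derivation:
Start: (row=2, col=4), facing West
  F3: move forward 0/3 (blocked), now at (row=2, col=4)
  F2: move forward 0/2 (blocked), now at (row=2, col=4)
  F1: move forward 0/1 (blocked), now at (row=2, col=4)
  L: turn left, now facing South
  R: turn right, now facing West
Final: (row=2, col=4), facing West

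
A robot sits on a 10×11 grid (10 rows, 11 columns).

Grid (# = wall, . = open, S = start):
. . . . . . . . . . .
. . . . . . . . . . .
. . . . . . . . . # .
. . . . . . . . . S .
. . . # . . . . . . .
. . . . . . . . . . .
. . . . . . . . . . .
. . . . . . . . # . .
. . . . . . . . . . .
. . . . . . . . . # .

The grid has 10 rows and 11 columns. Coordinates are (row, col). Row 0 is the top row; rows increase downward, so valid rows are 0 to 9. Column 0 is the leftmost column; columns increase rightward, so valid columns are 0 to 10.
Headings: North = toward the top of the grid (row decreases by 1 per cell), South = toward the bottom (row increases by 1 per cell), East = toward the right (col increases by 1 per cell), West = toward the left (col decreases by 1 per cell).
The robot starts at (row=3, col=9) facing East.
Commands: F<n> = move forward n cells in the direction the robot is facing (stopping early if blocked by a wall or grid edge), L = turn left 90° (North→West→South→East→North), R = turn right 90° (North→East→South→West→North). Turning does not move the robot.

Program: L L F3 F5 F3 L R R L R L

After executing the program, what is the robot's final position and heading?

Answer: Final position: (row=3, col=0), facing West

Derivation:
Start: (row=3, col=9), facing East
  L: turn left, now facing North
  L: turn left, now facing West
  F3: move forward 3, now at (row=3, col=6)
  F5: move forward 5, now at (row=3, col=1)
  F3: move forward 1/3 (blocked), now at (row=3, col=0)
  L: turn left, now facing South
  R: turn right, now facing West
  R: turn right, now facing North
  L: turn left, now facing West
  R: turn right, now facing North
  L: turn left, now facing West
Final: (row=3, col=0), facing West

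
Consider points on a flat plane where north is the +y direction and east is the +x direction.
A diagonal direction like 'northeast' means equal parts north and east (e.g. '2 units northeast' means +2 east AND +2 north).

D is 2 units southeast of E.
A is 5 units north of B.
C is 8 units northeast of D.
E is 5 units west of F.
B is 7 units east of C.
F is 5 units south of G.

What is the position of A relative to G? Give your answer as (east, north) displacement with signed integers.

Answer: A is at (east=12, north=6) relative to G.

Derivation:
Place G at the origin (east=0, north=0).
  F is 5 units south of G: delta (east=+0, north=-5); F at (east=0, north=-5).
  E is 5 units west of F: delta (east=-5, north=+0); E at (east=-5, north=-5).
  D is 2 units southeast of E: delta (east=+2, north=-2); D at (east=-3, north=-7).
  C is 8 units northeast of D: delta (east=+8, north=+8); C at (east=5, north=1).
  B is 7 units east of C: delta (east=+7, north=+0); B at (east=12, north=1).
  A is 5 units north of B: delta (east=+0, north=+5); A at (east=12, north=6).
Therefore A relative to G: (east=12, north=6).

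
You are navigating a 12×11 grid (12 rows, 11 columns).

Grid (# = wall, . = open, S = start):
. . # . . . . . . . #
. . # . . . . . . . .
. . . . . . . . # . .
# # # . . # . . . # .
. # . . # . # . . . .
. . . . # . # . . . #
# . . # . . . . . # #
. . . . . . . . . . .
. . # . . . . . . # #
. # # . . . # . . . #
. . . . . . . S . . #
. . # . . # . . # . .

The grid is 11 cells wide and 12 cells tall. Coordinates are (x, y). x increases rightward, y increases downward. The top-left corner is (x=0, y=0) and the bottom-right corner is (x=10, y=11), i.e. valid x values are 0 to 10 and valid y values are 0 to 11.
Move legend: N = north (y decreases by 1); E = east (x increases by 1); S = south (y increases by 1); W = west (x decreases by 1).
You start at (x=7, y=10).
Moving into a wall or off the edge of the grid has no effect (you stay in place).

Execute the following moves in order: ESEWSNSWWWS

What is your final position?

Answer: Final position: (x=5, y=10)

Derivation:
Start: (x=7, y=10)
  E (east): (x=7, y=10) -> (x=8, y=10)
  S (south): blocked, stay at (x=8, y=10)
  E (east): (x=8, y=10) -> (x=9, y=10)
  W (west): (x=9, y=10) -> (x=8, y=10)
  S (south): blocked, stay at (x=8, y=10)
  N (north): (x=8, y=10) -> (x=8, y=9)
  S (south): (x=8, y=9) -> (x=8, y=10)
  W (west): (x=8, y=10) -> (x=7, y=10)
  W (west): (x=7, y=10) -> (x=6, y=10)
  W (west): (x=6, y=10) -> (x=5, y=10)
  S (south): blocked, stay at (x=5, y=10)
Final: (x=5, y=10)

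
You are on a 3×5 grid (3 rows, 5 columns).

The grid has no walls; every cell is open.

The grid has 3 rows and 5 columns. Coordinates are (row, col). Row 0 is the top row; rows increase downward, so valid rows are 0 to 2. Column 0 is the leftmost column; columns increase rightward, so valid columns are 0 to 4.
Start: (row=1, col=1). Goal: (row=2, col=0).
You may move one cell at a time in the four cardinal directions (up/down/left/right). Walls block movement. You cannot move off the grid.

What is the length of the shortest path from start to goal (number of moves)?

BFS from (row=1, col=1) until reaching (row=2, col=0):
  Distance 0: (row=1, col=1)
  Distance 1: (row=0, col=1), (row=1, col=0), (row=1, col=2), (row=2, col=1)
  Distance 2: (row=0, col=0), (row=0, col=2), (row=1, col=3), (row=2, col=0), (row=2, col=2)  <- goal reached here
One shortest path (2 moves): (row=1, col=1) -> (row=1, col=0) -> (row=2, col=0)

Answer: Shortest path length: 2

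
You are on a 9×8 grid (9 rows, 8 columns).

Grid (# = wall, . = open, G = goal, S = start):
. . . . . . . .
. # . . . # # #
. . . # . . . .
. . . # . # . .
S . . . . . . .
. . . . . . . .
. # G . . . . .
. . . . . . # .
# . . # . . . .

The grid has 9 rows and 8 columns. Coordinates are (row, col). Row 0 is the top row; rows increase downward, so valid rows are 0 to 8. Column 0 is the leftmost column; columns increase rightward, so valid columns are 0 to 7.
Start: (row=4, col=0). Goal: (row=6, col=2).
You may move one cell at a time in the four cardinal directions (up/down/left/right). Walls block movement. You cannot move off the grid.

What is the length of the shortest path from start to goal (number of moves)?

BFS from (row=4, col=0) until reaching (row=6, col=2):
  Distance 0: (row=4, col=0)
  Distance 1: (row=3, col=0), (row=4, col=1), (row=5, col=0)
  Distance 2: (row=2, col=0), (row=3, col=1), (row=4, col=2), (row=5, col=1), (row=6, col=0)
  Distance 3: (row=1, col=0), (row=2, col=1), (row=3, col=2), (row=4, col=3), (row=5, col=2), (row=7, col=0)
  Distance 4: (row=0, col=0), (row=2, col=2), (row=4, col=4), (row=5, col=3), (row=6, col=2), (row=7, col=1)  <- goal reached here
One shortest path (4 moves): (row=4, col=0) -> (row=4, col=1) -> (row=4, col=2) -> (row=5, col=2) -> (row=6, col=2)

Answer: Shortest path length: 4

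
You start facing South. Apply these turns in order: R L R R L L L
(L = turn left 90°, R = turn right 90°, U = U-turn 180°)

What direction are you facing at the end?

Start: South
  R (right (90° clockwise)) -> West
  L (left (90° counter-clockwise)) -> South
  R (right (90° clockwise)) -> West
  R (right (90° clockwise)) -> North
  L (left (90° counter-clockwise)) -> West
  L (left (90° counter-clockwise)) -> South
  L (left (90° counter-clockwise)) -> East
Final: East

Answer: Final heading: East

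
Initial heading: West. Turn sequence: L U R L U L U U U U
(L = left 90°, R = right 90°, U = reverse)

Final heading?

Answer: Final heading: East

Derivation:
Start: West
  L (left (90° counter-clockwise)) -> South
  U (U-turn (180°)) -> North
  R (right (90° clockwise)) -> East
  L (left (90° counter-clockwise)) -> North
  U (U-turn (180°)) -> South
  L (left (90° counter-clockwise)) -> East
  U (U-turn (180°)) -> West
  U (U-turn (180°)) -> East
  U (U-turn (180°)) -> West
  U (U-turn (180°)) -> East
Final: East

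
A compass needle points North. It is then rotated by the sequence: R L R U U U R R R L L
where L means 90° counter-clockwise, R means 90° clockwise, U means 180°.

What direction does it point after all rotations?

Answer: Final heading: North

Derivation:
Start: North
  R (right (90° clockwise)) -> East
  L (left (90° counter-clockwise)) -> North
  R (right (90° clockwise)) -> East
  U (U-turn (180°)) -> West
  U (U-turn (180°)) -> East
  U (U-turn (180°)) -> West
  R (right (90° clockwise)) -> North
  R (right (90° clockwise)) -> East
  R (right (90° clockwise)) -> South
  L (left (90° counter-clockwise)) -> East
  L (left (90° counter-clockwise)) -> North
Final: North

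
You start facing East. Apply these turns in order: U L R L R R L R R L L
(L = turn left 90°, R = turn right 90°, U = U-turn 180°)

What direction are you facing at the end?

Answer: Final heading: West

Derivation:
Start: East
  U (U-turn (180°)) -> West
  L (left (90° counter-clockwise)) -> South
  R (right (90° clockwise)) -> West
  L (left (90° counter-clockwise)) -> South
  R (right (90° clockwise)) -> West
  R (right (90° clockwise)) -> North
  L (left (90° counter-clockwise)) -> West
  R (right (90° clockwise)) -> North
  R (right (90° clockwise)) -> East
  L (left (90° counter-clockwise)) -> North
  L (left (90° counter-clockwise)) -> West
Final: West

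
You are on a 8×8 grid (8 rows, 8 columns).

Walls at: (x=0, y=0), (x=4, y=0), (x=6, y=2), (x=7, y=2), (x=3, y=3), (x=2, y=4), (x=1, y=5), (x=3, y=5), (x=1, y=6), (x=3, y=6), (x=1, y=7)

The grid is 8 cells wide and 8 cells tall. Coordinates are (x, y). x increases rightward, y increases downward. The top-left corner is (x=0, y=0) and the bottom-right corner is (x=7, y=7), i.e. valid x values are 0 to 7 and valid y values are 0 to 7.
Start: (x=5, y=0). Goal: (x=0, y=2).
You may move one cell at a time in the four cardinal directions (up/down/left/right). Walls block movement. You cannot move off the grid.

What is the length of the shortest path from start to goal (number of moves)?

BFS from (x=5, y=0) until reaching (x=0, y=2):
  Distance 0: (x=5, y=0)
  Distance 1: (x=6, y=0), (x=5, y=1)
  Distance 2: (x=7, y=0), (x=4, y=1), (x=6, y=1), (x=5, y=2)
  Distance 3: (x=3, y=1), (x=7, y=1), (x=4, y=2), (x=5, y=3)
  Distance 4: (x=3, y=0), (x=2, y=1), (x=3, y=2), (x=4, y=3), (x=6, y=3), (x=5, y=4)
  Distance 5: (x=2, y=0), (x=1, y=1), (x=2, y=2), (x=7, y=3), (x=4, y=4), (x=6, y=4), (x=5, y=5)
  Distance 6: (x=1, y=0), (x=0, y=1), (x=1, y=2), (x=2, y=3), (x=3, y=4), (x=7, y=4), (x=4, y=5), (x=6, y=5), (x=5, y=6)
  Distance 7: (x=0, y=2), (x=1, y=3), (x=7, y=5), (x=4, y=6), (x=6, y=6), (x=5, y=7)  <- goal reached here
One shortest path (7 moves): (x=5, y=0) -> (x=5, y=1) -> (x=4, y=1) -> (x=3, y=1) -> (x=2, y=1) -> (x=1, y=1) -> (x=0, y=1) -> (x=0, y=2)

Answer: Shortest path length: 7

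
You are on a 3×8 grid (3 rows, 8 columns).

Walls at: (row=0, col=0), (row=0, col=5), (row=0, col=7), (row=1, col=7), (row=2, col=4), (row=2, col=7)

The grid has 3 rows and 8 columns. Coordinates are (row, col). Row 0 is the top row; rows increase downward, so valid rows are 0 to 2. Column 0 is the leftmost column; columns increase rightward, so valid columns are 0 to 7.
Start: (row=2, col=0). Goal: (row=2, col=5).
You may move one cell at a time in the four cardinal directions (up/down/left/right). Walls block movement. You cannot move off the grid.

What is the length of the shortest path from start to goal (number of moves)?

BFS from (row=2, col=0) until reaching (row=2, col=5):
  Distance 0: (row=2, col=0)
  Distance 1: (row=1, col=0), (row=2, col=1)
  Distance 2: (row=1, col=1), (row=2, col=2)
  Distance 3: (row=0, col=1), (row=1, col=2), (row=2, col=3)
  Distance 4: (row=0, col=2), (row=1, col=3)
  Distance 5: (row=0, col=3), (row=1, col=4)
  Distance 6: (row=0, col=4), (row=1, col=5)
  Distance 7: (row=1, col=6), (row=2, col=5)  <- goal reached here
One shortest path (7 moves): (row=2, col=0) -> (row=2, col=1) -> (row=2, col=2) -> (row=2, col=3) -> (row=1, col=3) -> (row=1, col=4) -> (row=1, col=5) -> (row=2, col=5)

Answer: Shortest path length: 7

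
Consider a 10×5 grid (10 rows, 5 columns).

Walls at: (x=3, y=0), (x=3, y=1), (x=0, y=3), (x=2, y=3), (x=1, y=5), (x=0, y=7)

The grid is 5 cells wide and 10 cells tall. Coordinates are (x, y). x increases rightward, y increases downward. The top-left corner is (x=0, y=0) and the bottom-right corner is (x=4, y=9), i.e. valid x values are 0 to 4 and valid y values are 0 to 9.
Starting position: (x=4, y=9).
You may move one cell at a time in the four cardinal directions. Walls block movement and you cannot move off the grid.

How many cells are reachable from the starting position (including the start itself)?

BFS flood-fill from (x=4, y=9):
  Distance 0: (x=4, y=9)
  Distance 1: (x=4, y=8), (x=3, y=9)
  Distance 2: (x=4, y=7), (x=3, y=8), (x=2, y=9)
  Distance 3: (x=4, y=6), (x=3, y=7), (x=2, y=8), (x=1, y=9)
  Distance 4: (x=4, y=5), (x=3, y=6), (x=2, y=7), (x=1, y=8), (x=0, y=9)
  Distance 5: (x=4, y=4), (x=3, y=5), (x=2, y=6), (x=1, y=7), (x=0, y=8)
  Distance 6: (x=4, y=3), (x=3, y=4), (x=2, y=5), (x=1, y=6)
  Distance 7: (x=4, y=2), (x=3, y=3), (x=2, y=4), (x=0, y=6)
  Distance 8: (x=4, y=1), (x=3, y=2), (x=1, y=4), (x=0, y=5)
  Distance 9: (x=4, y=0), (x=2, y=2), (x=1, y=3), (x=0, y=4)
  Distance 10: (x=2, y=1), (x=1, y=2)
  Distance 11: (x=2, y=0), (x=1, y=1), (x=0, y=2)
  Distance 12: (x=1, y=0), (x=0, y=1)
  Distance 13: (x=0, y=0)
Total reachable: 44 (grid has 44 open cells total)

Answer: Reachable cells: 44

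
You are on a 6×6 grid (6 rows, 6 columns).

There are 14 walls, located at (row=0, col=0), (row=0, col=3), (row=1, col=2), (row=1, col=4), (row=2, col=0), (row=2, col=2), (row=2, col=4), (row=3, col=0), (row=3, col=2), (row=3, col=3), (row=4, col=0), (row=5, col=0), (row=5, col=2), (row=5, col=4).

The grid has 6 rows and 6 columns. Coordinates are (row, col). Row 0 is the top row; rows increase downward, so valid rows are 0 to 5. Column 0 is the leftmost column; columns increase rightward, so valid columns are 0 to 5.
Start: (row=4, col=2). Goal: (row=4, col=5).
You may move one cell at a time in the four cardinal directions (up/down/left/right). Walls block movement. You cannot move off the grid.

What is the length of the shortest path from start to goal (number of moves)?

Answer: Shortest path length: 3

Derivation:
BFS from (row=4, col=2) until reaching (row=4, col=5):
  Distance 0: (row=4, col=2)
  Distance 1: (row=4, col=1), (row=4, col=3)
  Distance 2: (row=3, col=1), (row=4, col=4), (row=5, col=1), (row=5, col=3)
  Distance 3: (row=2, col=1), (row=3, col=4), (row=4, col=5)  <- goal reached here
One shortest path (3 moves): (row=4, col=2) -> (row=4, col=3) -> (row=4, col=4) -> (row=4, col=5)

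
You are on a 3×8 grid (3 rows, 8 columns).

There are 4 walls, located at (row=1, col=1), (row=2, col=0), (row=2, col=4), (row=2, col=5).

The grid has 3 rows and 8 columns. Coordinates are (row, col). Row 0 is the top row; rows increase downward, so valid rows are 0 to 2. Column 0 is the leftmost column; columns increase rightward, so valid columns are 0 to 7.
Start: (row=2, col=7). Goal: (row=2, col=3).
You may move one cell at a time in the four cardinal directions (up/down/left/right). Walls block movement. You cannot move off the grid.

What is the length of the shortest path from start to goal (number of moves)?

BFS from (row=2, col=7) until reaching (row=2, col=3):
  Distance 0: (row=2, col=7)
  Distance 1: (row=1, col=7), (row=2, col=6)
  Distance 2: (row=0, col=7), (row=1, col=6)
  Distance 3: (row=0, col=6), (row=1, col=5)
  Distance 4: (row=0, col=5), (row=1, col=4)
  Distance 5: (row=0, col=4), (row=1, col=3)
  Distance 6: (row=0, col=3), (row=1, col=2), (row=2, col=3)  <- goal reached here
One shortest path (6 moves): (row=2, col=7) -> (row=2, col=6) -> (row=1, col=6) -> (row=1, col=5) -> (row=1, col=4) -> (row=1, col=3) -> (row=2, col=3)

Answer: Shortest path length: 6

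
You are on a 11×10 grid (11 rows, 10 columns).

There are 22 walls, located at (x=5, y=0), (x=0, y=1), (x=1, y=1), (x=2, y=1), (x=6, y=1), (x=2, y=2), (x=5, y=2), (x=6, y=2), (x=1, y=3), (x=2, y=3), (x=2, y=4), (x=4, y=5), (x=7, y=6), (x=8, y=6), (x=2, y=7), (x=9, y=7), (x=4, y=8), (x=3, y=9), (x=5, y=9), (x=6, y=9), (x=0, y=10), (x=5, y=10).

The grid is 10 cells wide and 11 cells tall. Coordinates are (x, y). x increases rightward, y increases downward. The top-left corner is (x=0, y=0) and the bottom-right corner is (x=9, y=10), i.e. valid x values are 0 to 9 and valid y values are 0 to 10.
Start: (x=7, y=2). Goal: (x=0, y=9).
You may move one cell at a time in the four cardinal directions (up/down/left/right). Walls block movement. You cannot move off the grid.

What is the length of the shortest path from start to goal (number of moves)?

BFS from (x=7, y=2) until reaching (x=0, y=9):
  Distance 0: (x=7, y=2)
  Distance 1: (x=7, y=1), (x=8, y=2), (x=7, y=3)
  Distance 2: (x=7, y=0), (x=8, y=1), (x=9, y=2), (x=6, y=3), (x=8, y=3), (x=7, y=4)
  Distance 3: (x=6, y=0), (x=8, y=0), (x=9, y=1), (x=5, y=3), (x=9, y=3), (x=6, y=4), (x=8, y=4), (x=7, y=5)
  Distance 4: (x=9, y=0), (x=4, y=3), (x=5, y=4), (x=9, y=4), (x=6, y=5), (x=8, y=5)
  Distance 5: (x=4, y=2), (x=3, y=3), (x=4, y=4), (x=5, y=5), (x=9, y=5), (x=6, y=6)
  Distance 6: (x=4, y=1), (x=3, y=2), (x=3, y=4), (x=5, y=6), (x=9, y=6), (x=6, y=7)
  Distance 7: (x=4, y=0), (x=3, y=1), (x=5, y=1), (x=3, y=5), (x=4, y=6), (x=5, y=7), (x=7, y=7), (x=6, y=8)
  Distance 8: (x=3, y=0), (x=2, y=5), (x=3, y=6), (x=4, y=7), (x=8, y=7), (x=5, y=8), (x=7, y=8)
  Distance 9: (x=2, y=0), (x=1, y=5), (x=2, y=6), (x=3, y=7), (x=8, y=8), (x=7, y=9)
  Distance 10: (x=1, y=0), (x=1, y=4), (x=0, y=5), (x=1, y=6), (x=3, y=8), (x=9, y=8), (x=8, y=9), (x=7, y=10)
  Distance 11: (x=0, y=0), (x=0, y=4), (x=0, y=6), (x=1, y=7), (x=2, y=8), (x=9, y=9), (x=6, y=10), (x=8, y=10)
  Distance 12: (x=0, y=3), (x=0, y=7), (x=1, y=8), (x=2, y=9), (x=9, y=10)
  Distance 13: (x=0, y=2), (x=0, y=8), (x=1, y=9), (x=2, y=10)
  Distance 14: (x=1, y=2), (x=0, y=9), (x=1, y=10), (x=3, y=10)  <- goal reached here
One shortest path (14 moves): (x=7, y=2) -> (x=7, y=3) -> (x=6, y=3) -> (x=5, y=3) -> (x=4, y=3) -> (x=3, y=3) -> (x=3, y=4) -> (x=3, y=5) -> (x=2, y=5) -> (x=1, y=5) -> (x=0, y=5) -> (x=0, y=6) -> (x=0, y=7) -> (x=0, y=8) -> (x=0, y=9)

Answer: Shortest path length: 14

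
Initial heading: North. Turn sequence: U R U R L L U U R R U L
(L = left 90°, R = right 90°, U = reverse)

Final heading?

Start: North
  U (U-turn (180°)) -> South
  R (right (90° clockwise)) -> West
  U (U-turn (180°)) -> East
  R (right (90° clockwise)) -> South
  L (left (90° counter-clockwise)) -> East
  L (left (90° counter-clockwise)) -> North
  U (U-turn (180°)) -> South
  U (U-turn (180°)) -> North
  R (right (90° clockwise)) -> East
  R (right (90° clockwise)) -> South
  U (U-turn (180°)) -> North
  L (left (90° counter-clockwise)) -> West
Final: West

Answer: Final heading: West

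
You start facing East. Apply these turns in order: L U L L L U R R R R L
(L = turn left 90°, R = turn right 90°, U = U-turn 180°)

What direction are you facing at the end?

Start: East
  L (left (90° counter-clockwise)) -> North
  U (U-turn (180°)) -> South
  L (left (90° counter-clockwise)) -> East
  L (left (90° counter-clockwise)) -> North
  L (left (90° counter-clockwise)) -> West
  U (U-turn (180°)) -> East
  R (right (90° clockwise)) -> South
  R (right (90° clockwise)) -> West
  R (right (90° clockwise)) -> North
  R (right (90° clockwise)) -> East
  L (left (90° counter-clockwise)) -> North
Final: North

Answer: Final heading: North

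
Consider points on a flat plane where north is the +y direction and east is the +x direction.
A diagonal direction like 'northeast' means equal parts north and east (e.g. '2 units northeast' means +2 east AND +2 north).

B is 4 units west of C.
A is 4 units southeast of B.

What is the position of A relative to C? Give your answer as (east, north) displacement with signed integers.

Place C at the origin (east=0, north=0).
  B is 4 units west of C: delta (east=-4, north=+0); B at (east=-4, north=0).
  A is 4 units southeast of B: delta (east=+4, north=-4); A at (east=0, north=-4).
Therefore A relative to C: (east=0, north=-4).

Answer: A is at (east=0, north=-4) relative to C.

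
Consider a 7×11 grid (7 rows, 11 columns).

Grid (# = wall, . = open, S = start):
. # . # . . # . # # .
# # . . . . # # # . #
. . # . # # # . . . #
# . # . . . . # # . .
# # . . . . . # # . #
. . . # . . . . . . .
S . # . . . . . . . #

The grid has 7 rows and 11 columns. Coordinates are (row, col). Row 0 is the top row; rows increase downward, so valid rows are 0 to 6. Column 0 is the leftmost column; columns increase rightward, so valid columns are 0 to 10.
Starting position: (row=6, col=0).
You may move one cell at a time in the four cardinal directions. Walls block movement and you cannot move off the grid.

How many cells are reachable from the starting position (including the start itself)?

BFS flood-fill from (row=6, col=0):
  Distance 0: (row=6, col=0)
  Distance 1: (row=5, col=0), (row=6, col=1)
  Distance 2: (row=5, col=1)
  Distance 3: (row=5, col=2)
  Distance 4: (row=4, col=2)
  Distance 5: (row=4, col=3)
  Distance 6: (row=3, col=3), (row=4, col=4)
  Distance 7: (row=2, col=3), (row=3, col=4), (row=4, col=5), (row=5, col=4)
  Distance 8: (row=1, col=3), (row=3, col=5), (row=4, col=6), (row=5, col=5), (row=6, col=4)
  Distance 9: (row=1, col=2), (row=1, col=4), (row=3, col=6), (row=5, col=6), (row=6, col=3), (row=6, col=5)
  Distance 10: (row=0, col=2), (row=0, col=4), (row=1, col=5), (row=5, col=7), (row=6, col=6)
  Distance 11: (row=0, col=5), (row=5, col=8), (row=6, col=7)
  Distance 12: (row=5, col=9), (row=6, col=8)
  Distance 13: (row=4, col=9), (row=5, col=10), (row=6, col=9)
  Distance 14: (row=3, col=9)
  Distance 15: (row=2, col=9), (row=3, col=10)
  Distance 16: (row=1, col=9), (row=2, col=8)
  Distance 17: (row=2, col=7)
Total reachable: 43 (grid has 49 open cells total)

Answer: Reachable cells: 43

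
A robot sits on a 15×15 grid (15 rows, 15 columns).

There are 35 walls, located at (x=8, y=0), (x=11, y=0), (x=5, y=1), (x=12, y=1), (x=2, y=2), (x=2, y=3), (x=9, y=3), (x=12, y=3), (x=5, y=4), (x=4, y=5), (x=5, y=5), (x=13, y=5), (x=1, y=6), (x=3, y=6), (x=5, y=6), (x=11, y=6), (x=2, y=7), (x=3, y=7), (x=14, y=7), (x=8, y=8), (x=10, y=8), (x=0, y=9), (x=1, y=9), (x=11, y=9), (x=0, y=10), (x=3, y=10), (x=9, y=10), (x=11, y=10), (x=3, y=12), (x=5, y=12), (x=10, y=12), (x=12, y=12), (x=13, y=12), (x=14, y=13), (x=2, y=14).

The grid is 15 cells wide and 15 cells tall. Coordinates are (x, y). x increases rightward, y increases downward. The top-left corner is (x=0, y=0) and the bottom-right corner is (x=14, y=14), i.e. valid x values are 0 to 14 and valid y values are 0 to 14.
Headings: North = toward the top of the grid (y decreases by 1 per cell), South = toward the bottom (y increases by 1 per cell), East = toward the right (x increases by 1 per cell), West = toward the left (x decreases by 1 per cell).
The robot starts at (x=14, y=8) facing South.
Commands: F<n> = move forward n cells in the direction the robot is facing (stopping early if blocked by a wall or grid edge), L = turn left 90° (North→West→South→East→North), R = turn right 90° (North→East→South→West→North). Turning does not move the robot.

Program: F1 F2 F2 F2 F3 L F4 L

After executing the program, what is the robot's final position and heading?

Answer: Final position: (x=14, y=12), facing North

Derivation:
Start: (x=14, y=8), facing South
  F1: move forward 1, now at (x=14, y=9)
  F2: move forward 2, now at (x=14, y=11)
  F2: move forward 1/2 (blocked), now at (x=14, y=12)
  F2: move forward 0/2 (blocked), now at (x=14, y=12)
  F3: move forward 0/3 (blocked), now at (x=14, y=12)
  L: turn left, now facing East
  F4: move forward 0/4 (blocked), now at (x=14, y=12)
  L: turn left, now facing North
Final: (x=14, y=12), facing North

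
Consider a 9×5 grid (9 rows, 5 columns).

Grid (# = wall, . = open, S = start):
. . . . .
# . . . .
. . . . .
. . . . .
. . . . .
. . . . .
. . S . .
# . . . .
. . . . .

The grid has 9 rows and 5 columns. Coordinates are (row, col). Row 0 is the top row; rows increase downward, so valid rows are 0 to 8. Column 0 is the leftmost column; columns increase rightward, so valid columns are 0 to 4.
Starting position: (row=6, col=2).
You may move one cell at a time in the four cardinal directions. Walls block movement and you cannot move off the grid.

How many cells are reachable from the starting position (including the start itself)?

Answer: Reachable cells: 43

Derivation:
BFS flood-fill from (row=6, col=2):
  Distance 0: (row=6, col=2)
  Distance 1: (row=5, col=2), (row=6, col=1), (row=6, col=3), (row=7, col=2)
  Distance 2: (row=4, col=2), (row=5, col=1), (row=5, col=3), (row=6, col=0), (row=6, col=4), (row=7, col=1), (row=7, col=3), (row=8, col=2)
  Distance 3: (row=3, col=2), (row=4, col=1), (row=4, col=3), (row=5, col=0), (row=5, col=4), (row=7, col=4), (row=8, col=1), (row=8, col=3)
  Distance 4: (row=2, col=2), (row=3, col=1), (row=3, col=3), (row=4, col=0), (row=4, col=4), (row=8, col=0), (row=8, col=4)
  Distance 5: (row=1, col=2), (row=2, col=1), (row=2, col=3), (row=3, col=0), (row=3, col=4)
  Distance 6: (row=0, col=2), (row=1, col=1), (row=1, col=3), (row=2, col=0), (row=2, col=4)
  Distance 7: (row=0, col=1), (row=0, col=3), (row=1, col=4)
  Distance 8: (row=0, col=0), (row=0, col=4)
Total reachable: 43 (grid has 43 open cells total)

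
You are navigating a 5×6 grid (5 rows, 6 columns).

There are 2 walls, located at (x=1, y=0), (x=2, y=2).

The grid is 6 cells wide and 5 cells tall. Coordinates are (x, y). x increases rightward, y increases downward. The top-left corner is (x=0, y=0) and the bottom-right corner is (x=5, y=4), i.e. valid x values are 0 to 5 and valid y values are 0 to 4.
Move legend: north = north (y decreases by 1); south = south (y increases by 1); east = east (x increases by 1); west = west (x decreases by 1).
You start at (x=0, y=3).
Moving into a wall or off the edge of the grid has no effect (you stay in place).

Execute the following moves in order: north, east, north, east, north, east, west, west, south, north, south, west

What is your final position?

Answer: Final position: (x=1, y=1)

Derivation:
Start: (x=0, y=3)
  north (north): (x=0, y=3) -> (x=0, y=2)
  east (east): (x=0, y=2) -> (x=1, y=2)
  north (north): (x=1, y=2) -> (x=1, y=1)
  east (east): (x=1, y=1) -> (x=2, y=1)
  north (north): (x=2, y=1) -> (x=2, y=0)
  east (east): (x=2, y=0) -> (x=3, y=0)
  west (west): (x=3, y=0) -> (x=2, y=0)
  west (west): blocked, stay at (x=2, y=0)
  south (south): (x=2, y=0) -> (x=2, y=1)
  north (north): (x=2, y=1) -> (x=2, y=0)
  south (south): (x=2, y=0) -> (x=2, y=1)
  west (west): (x=2, y=1) -> (x=1, y=1)
Final: (x=1, y=1)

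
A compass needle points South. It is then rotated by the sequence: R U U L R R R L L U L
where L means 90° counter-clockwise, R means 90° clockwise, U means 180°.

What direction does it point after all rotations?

Answer: Final heading: North

Derivation:
Start: South
  R (right (90° clockwise)) -> West
  U (U-turn (180°)) -> East
  U (U-turn (180°)) -> West
  L (left (90° counter-clockwise)) -> South
  R (right (90° clockwise)) -> West
  R (right (90° clockwise)) -> North
  R (right (90° clockwise)) -> East
  L (left (90° counter-clockwise)) -> North
  L (left (90° counter-clockwise)) -> West
  U (U-turn (180°)) -> East
  L (left (90° counter-clockwise)) -> North
Final: North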